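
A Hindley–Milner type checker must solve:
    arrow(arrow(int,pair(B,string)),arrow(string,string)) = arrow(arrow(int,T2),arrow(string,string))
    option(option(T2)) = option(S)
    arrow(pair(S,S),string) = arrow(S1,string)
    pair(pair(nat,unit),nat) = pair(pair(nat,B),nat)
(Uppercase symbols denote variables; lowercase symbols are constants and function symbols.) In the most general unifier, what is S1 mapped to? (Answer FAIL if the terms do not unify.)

Decompose arrow/2: arrow(int,pair(B,string)) = arrow(int,T2),  arrow(string,string) = arrow(string,string).
Decompose arrow/2: int = int,  pair(B,string) = T2.
Delete trivial equation int = int.
Bind T2 := pair(B,string); substituting into the one remaining equation that mentions T2 gives: option(option(pair(B,string))) = option(S).
Delete trivial equation arrow(string,string) = arrow(string,string).
Decompose option/1: option(pair(B,string)) = S.
Bind S := option(pair(B,string)); substituting into the one remaining equation that mentions S gives: arrow(pair(option(pair(B,string)),option(pair(B,string))),string) = arrow(S1,string).
Decompose arrow/2: pair(option(pair(B,string)),option(pair(B,string))) = S1,  string = string.
Bind S1 := pair(option(pair(B,string)),option(pair(B,string))); no other remaining equation mentions S1.
Delete trivial equation string = string.
Decompose pair/2: pair(nat,unit) = pair(nat,B),  nat = nat.
Decompose pair/2: nat = nat,  unit = B.
Delete trivial equation nat = nat.
Bind B := unit; no other remaining equation mentions B. Substituting into the earlier bindings gives T2 := pair(unit,string), S := option(pair(unit,string)), S1 := pair(option(pair(unit,string)),option(pair(unit,string))).
Delete trivial equation nat = nat.
MGU = { T2 := pair(unit,string), S := option(pair(unit,string)), S1 := pair(option(pair(unit,string)),option(pair(unit,string))), B := unit }, so S1 := pair(option(pair(unit,string)),option(pair(unit,string))).

pair(option(pair(unit,string)),option(pair(unit,string)))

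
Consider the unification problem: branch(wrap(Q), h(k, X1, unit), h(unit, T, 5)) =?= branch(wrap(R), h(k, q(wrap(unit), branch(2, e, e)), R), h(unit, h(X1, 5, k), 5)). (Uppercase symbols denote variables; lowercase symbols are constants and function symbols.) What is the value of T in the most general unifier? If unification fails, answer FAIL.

Decompose branch/3: wrap(Q) =?= wrap(R),  h(k, X1, unit) =?= h(k, q(wrap(unit), branch(2, e, e)), R),  h(unit, T, 5) =?= h(unit, h(X1, 5, k), 5).
Decompose wrap/1: Q =?= R.
Bind Q := R; no other remaining equation mentions Q.
Decompose h/3: k =?= k,  X1 =?= q(wrap(unit), branch(2, e, e)),  unit =?= R.
Delete trivial equation k =?= k.
Bind X1 := q(wrap(unit), branch(2, e, e)); substituting into the one remaining equation that mentions X1 gives: h(unit, T, 5) =?= h(unit, h(q(wrap(unit), branch(2, e, e)), 5, k), 5).
Bind R := unit; no other remaining equation mentions R. Substituting into the earlier binding gives Q := unit.
Decompose h/3: unit =?= unit,  T =?= h(q(wrap(unit), branch(2, e, e)), 5, k),  5 =?= 5.
Delete trivial equation unit =?= unit.
Bind T := h(q(wrap(unit), branch(2, e, e)), 5, k); no other remaining equation mentions T.
Delete trivial equation 5 =?= 5.
MGU = { Q := unit, X1 := q(wrap(unit), branch(2, e, e)), R := unit, T := h(q(wrap(unit), branch(2, e, e)), 5, k) }, so T := h(q(wrap(unit), branch(2, e, e)), 5, k).

h(q(wrap(unit), branch(2, e, e)), 5, k)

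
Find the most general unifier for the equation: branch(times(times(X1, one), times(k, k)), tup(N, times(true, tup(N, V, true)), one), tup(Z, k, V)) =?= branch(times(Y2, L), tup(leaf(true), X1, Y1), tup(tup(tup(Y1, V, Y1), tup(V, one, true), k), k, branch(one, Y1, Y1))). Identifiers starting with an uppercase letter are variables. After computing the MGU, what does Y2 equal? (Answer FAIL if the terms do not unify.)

times(times(true, tup(leaf(true), branch(one, one, one), true)), one)

Decompose branch/3: times(times(X1, one), times(k, k)) =?= times(Y2, L),  tup(N, times(true, tup(N, V, true)), one) =?= tup(leaf(true), X1, Y1),  tup(Z, k, V) =?= tup(tup(tup(Y1, V, Y1), tup(V, one, true), k), k, branch(one, Y1, Y1)).
Decompose times/2: times(X1, one) =?= Y2,  times(k, k) =?= L.
Bind Y2 := times(X1, one); no other remaining equation mentions Y2.
Bind L := times(k, k); no other remaining equation mentions L.
Decompose tup/3: N =?= leaf(true),  times(true, tup(N, V, true)) =?= X1,  one =?= Y1.
Bind N := leaf(true); substituting into the one remaining equation that mentions N gives: times(true, tup(leaf(true), V, true)) =?= X1.
Bind X1 := times(true, tup(leaf(true), V, true)); no other remaining equation mentions X1. Substituting into the earlier binding gives Y2 := times(times(true, tup(leaf(true), V, true)), one).
Bind Y1 := one; substituting into the remaining equation gives: tup(Z, k, V) =?= tup(tup(tup(one, V, one), tup(V, one, true), k), k, branch(one, one, one)).
Decompose tup/3: Z =?= tup(tup(one, V, one), tup(V, one, true), k),  k =?= k,  V =?= branch(one, one, one).
Bind Z := tup(tup(one, V, one), tup(V, one, true), k); no other remaining equation mentions Z.
Delete trivial equation k =?= k.
Bind V := branch(one, one, one). Substituting into the earlier bindings gives Y2 := times(times(true, tup(leaf(true), branch(one, one, one), true)), one), X1 := times(true, tup(leaf(true), branch(one, one, one), true)), Z := tup(tup(one, branch(one, one, one), one), tup(branch(one, one, one), one, true), k).
MGU = { Y2 -> times(times(true, tup(leaf(true), branch(one, one, one), true)), one), L -> times(k, k), N -> leaf(true), X1 -> times(true, tup(leaf(true), branch(one, one, one), true)), Y1 -> one, Z -> tup(tup(one, branch(one, one, one), one), tup(branch(one, one, one), one, true), k), V -> branch(one, one, one) }, so Y2 -> times(times(true, tup(leaf(true), branch(one, one, one), true)), one).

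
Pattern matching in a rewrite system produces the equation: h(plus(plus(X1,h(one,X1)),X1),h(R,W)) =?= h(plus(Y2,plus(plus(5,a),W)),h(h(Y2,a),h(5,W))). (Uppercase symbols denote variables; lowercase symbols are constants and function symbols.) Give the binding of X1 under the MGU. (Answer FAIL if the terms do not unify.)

Decompose h/2: plus(plus(X1,h(one,X1)),X1) =?= plus(Y2,plus(plus(5,a),W)),  h(R,W) =?= h(h(Y2,a),h(5,W)).
Decompose plus/2: plus(X1,h(one,X1)) =?= Y2,  X1 =?= plus(plus(5,a),W).
Bind Y2 := plus(X1,h(one,X1)); substituting into the one remaining equation that mentions Y2 gives: h(R,W) =?= h(h(plus(X1,h(one,X1)),a),h(5,W)).
Bind X1 := plus(plus(5,a),W); substituting into the remaining equation gives: h(R,W) =?= h(h(plus(plus(plus(5,a),W),h(one,plus(plus(5,a),W))),a),h(5,W)). Substituting into the earlier binding gives Y2 := plus(plus(plus(5,a),W),h(one,plus(plus(5,a),W))).
Decompose h/2: R =?= h(plus(plus(plus(5,a),W),h(one,plus(plus(5,a),W))),a),  W =?= h(5,W).
Bind R := h(plus(plus(plus(5,a),W),h(one,plus(plus(5,a),W))),a); no other remaining equation mentions R.
Occurs check fails: W occurs in h(5,W); the equation W =?= h(5,W) has no finite solution.

FAIL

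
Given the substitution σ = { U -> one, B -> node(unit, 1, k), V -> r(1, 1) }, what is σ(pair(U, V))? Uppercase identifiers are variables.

pair(one, r(1, 1))

Replace each occurrence of U with one.
Replace each occurrence of V with r(1, 1).
Result: pair(one, r(1, 1)).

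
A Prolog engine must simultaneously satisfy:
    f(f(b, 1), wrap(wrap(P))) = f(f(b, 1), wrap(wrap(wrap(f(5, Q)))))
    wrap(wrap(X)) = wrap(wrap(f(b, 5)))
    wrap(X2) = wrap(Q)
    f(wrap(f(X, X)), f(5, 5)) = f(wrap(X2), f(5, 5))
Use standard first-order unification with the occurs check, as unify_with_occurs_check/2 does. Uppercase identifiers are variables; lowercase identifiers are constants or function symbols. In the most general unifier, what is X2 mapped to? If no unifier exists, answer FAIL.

f(f(b, 5), f(b, 5))

Decompose f/2: f(b, 1) = f(b, 1),  wrap(wrap(P)) = wrap(wrap(wrap(f(5, Q)))).
Delete trivial equation f(b, 1) = f(b, 1).
Decompose wrap/1: wrap(P) = wrap(wrap(f(5, Q))).
Decompose wrap/1: P = wrap(f(5, Q)).
Bind P := wrap(f(5, Q)); no other remaining equation mentions P.
Decompose wrap/1: wrap(X) = wrap(f(b, 5)).
Decompose wrap/1: X = f(b, 5).
Bind X := f(b, 5); substituting into the one remaining equation that mentions X gives: f(wrap(f(f(b, 5), f(b, 5))), f(5, 5)) = f(wrap(X2), f(5, 5)).
Decompose wrap/1: X2 = Q.
Bind X2 := Q; substituting into the remaining equation gives: f(wrap(f(f(b, 5), f(b, 5))), f(5, 5)) = f(wrap(Q), f(5, 5)).
Decompose f/2: wrap(f(f(b, 5), f(b, 5))) = wrap(Q),  f(5, 5) = f(5, 5).
Decompose wrap/1: f(f(b, 5), f(b, 5)) = Q.
Bind Q := f(f(b, 5), f(b, 5)); no other remaining equation mentions Q. Substituting into the earlier bindings gives P := wrap(f(5, f(f(b, 5), f(b, 5)))), X2 := f(f(b, 5), f(b, 5)).
Delete trivial equation f(5, 5) = f(5, 5).
MGU = { P = wrap(f(5, f(f(b, 5), f(b, 5)))), X = f(b, 5), X2 = f(f(b, 5), f(b, 5)), Q = f(f(b, 5), f(b, 5)) }, so X2 = f(f(b, 5), f(b, 5)).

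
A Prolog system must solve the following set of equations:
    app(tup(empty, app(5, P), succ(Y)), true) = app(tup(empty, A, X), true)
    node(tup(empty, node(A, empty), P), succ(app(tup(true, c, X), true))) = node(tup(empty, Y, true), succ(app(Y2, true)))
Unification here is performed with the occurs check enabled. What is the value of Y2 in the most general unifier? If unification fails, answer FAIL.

tup(true, c, succ(node(app(5, true), empty)))

Decompose app/2: tup(empty, app(5, P), succ(Y)) = tup(empty, A, X),  true = true.
Decompose tup/3: empty = empty,  app(5, P) = A,  succ(Y) = X.
Delete trivial equation empty = empty.
Bind A := app(5, P); substituting into the one remaining equation that mentions A gives: node(tup(empty, node(app(5, P), empty), P), succ(app(tup(true, c, X), true))) = node(tup(empty, Y, true), succ(app(Y2, true))).
Bind X := succ(Y); substituting into the one remaining equation that mentions X gives: node(tup(empty, node(app(5, P), empty), P), succ(app(tup(true, c, succ(Y)), true))) = node(tup(empty, Y, true), succ(app(Y2, true))).
Delete trivial equation true = true.
Decompose node/2: tup(empty, node(app(5, P), empty), P) = tup(empty, Y, true),  succ(app(tup(true, c, succ(Y)), true)) = succ(app(Y2, true)).
Decompose tup/3: empty = empty,  node(app(5, P), empty) = Y,  P = true.
Delete trivial equation empty = empty.
Bind Y := node(app(5, P), empty); substituting into the one remaining equation that mentions Y gives: succ(app(tup(true, c, succ(node(app(5, P), empty))), true)) = succ(app(Y2, true)). Substituting into the earlier binding gives X := succ(node(app(5, P), empty)).
Bind P := true; substituting into the remaining equation gives: succ(app(tup(true, c, succ(node(app(5, true), empty))), true)) = succ(app(Y2, true)). Substituting into the earlier bindings gives A := app(5, true), X := succ(node(app(5, true), empty)), Y := node(app(5, true), empty).
Decompose succ/1: app(tup(true, c, succ(node(app(5, true), empty))), true) = app(Y2, true).
Decompose app/2: tup(true, c, succ(node(app(5, true), empty))) = Y2,  true = true.
Bind Y2 := tup(true, c, succ(node(app(5, true), empty))); no other remaining equation mentions Y2.
Delete trivial equation true = true.
MGU = { A ↦ app(5, true), X ↦ succ(node(app(5, true), empty)), Y ↦ node(app(5, true), empty), P ↦ true, Y2 ↦ tup(true, c, succ(node(app(5, true), empty))) }, so Y2 ↦ tup(true, c, succ(node(app(5, true), empty))).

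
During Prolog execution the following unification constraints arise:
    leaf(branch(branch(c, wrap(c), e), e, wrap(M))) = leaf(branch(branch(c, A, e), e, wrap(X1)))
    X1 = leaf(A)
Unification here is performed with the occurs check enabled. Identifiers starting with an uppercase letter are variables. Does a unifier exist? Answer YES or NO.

Decompose leaf/1: branch(branch(c, wrap(c), e), e, wrap(M)) = branch(branch(c, A, e), e, wrap(X1)).
Decompose branch/3: branch(c, wrap(c), e) = branch(c, A, e),  e = e,  wrap(M) = wrap(X1).
Decompose branch/3: c = c,  wrap(c) = A,  e = e.
Delete trivial equation c = c.
Bind A := wrap(c); substituting into the one remaining equation that mentions A gives: X1 = leaf(wrap(c)).
Delete trivial equation e = e.
Delete trivial equation e = e.
Decompose wrap/1: M = X1.
Bind M := X1; no other remaining equation mentions M.
Bind X1 := leaf(wrap(c)). Substituting into the earlier binding gives M := leaf(wrap(c)).
No equations remain and no clash or occurs-check failure arose, so a unifier exists.

YES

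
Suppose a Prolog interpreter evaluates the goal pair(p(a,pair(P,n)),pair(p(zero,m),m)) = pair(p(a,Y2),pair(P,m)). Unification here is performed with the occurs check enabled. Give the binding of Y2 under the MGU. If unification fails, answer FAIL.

pair(p(zero,m),n)

Decompose pair/2: p(a,pair(P,n)) = p(a,Y2),  pair(p(zero,m),m) = pair(P,m).
Decompose p/2: a = a,  pair(P,n) = Y2.
Delete trivial equation a = a.
Bind Y2 := pair(P,n); no other remaining equation mentions Y2.
Decompose pair/2: p(zero,m) = P,  m = m.
Bind P := p(zero,m); no other remaining equation mentions P. Substituting into the earlier binding gives Y2 := pair(p(zero,m),n).
Delete trivial equation m = m.
MGU = { Y2 ↦ pair(p(zero,m),n), P ↦ p(zero,m) }, so Y2 ↦ pair(p(zero,m),n).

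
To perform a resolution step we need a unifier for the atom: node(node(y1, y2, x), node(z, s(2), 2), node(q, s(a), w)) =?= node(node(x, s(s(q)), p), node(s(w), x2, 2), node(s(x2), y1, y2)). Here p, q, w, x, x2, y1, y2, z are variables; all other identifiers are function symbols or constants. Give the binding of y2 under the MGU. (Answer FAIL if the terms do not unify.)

Decompose node/3: node(y1, y2, x) =?= node(x, s(s(q)), p),  node(z, s(2), 2) =?= node(s(w), x2, 2),  node(q, s(a), w) =?= node(s(x2), y1, y2).
Decompose node/3: y1 =?= x,  y2 =?= s(s(q)),  x =?= p.
Bind y1 := x; substituting into the one remaining equation that mentions y1 gives: node(q, s(a), w) =?= node(s(x2), x, y2).
Bind y2 := s(s(q)); substituting into the one remaining equation that mentions y2 gives: node(q, s(a), w) =?= node(s(x2), x, s(s(q))).
Bind x := p; substituting into the one remaining equation that mentions x gives: node(q, s(a), w) =?= node(s(x2), p, s(s(q))). Substituting into the earlier binding gives y1 := p.
Decompose node/3: z =?= s(w),  s(2) =?= x2,  2 =?= 2.
Bind z := s(w); no other remaining equation mentions z.
Bind x2 := s(2); substituting into the one remaining equation that mentions x2 gives: node(q, s(a), w) =?= node(s(s(2)), p, s(s(q))).
Delete trivial equation 2 =?= 2.
Decompose node/3: q =?= s(s(2)),  s(a) =?= p,  w =?= s(s(q)).
Bind q := s(s(2)); substituting into the one remaining equation that mentions q gives: w =?= s(s(s(s(2)))). Substituting into the earlier binding gives y2 := s(s(s(s(2)))).
Bind p := s(a); no other remaining equation mentions p. Substituting into the earlier bindings gives y1 := s(a), x := s(a).
Bind w := s(s(s(s(2)))). Substituting into the earlier binding gives z := s(s(s(s(s(2))))).
MGU = { y1 ↦ s(a), y2 ↦ s(s(s(s(2)))), x ↦ s(a), z ↦ s(s(s(s(s(2))))), x2 ↦ s(2), q ↦ s(s(2)), p ↦ s(a), w ↦ s(s(s(s(2)))) }, so y2 ↦ s(s(s(s(2)))).

s(s(s(s(2))))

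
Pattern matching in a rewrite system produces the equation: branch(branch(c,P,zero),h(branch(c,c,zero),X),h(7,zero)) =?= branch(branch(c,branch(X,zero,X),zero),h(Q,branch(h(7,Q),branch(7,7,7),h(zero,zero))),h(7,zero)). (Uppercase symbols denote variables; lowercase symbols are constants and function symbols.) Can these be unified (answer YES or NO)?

YES

Decompose branch/3: branch(c,P,zero) =?= branch(c,branch(X,zero,X),zero),  h(branch(c,c,zero),X) =?= h(Q,branch(h(7,Q),branch(7,7,7),h(zero,zero))),  h(7,zero) =?= h(7,zero).
Decompose branch/3: c =?= c,  P =?= branch(X,zero,X),  zero =?= zero.
Delete trivial equation c =?= c.
Bind P := branch(X,zero,X); no other remaining equation mentions P.
Delete trivial equation zero =?= zero.
Decompose h/2: branch(c,c,zero) =?= Q,  X =?= branch(h(7,Q),branch(7,7,7),h(zero,zero)).
Bind Q := branch(c,c,zero); substituting into the one remaining equation that mentions Q gives: X =?= branch(h(7,branch(c,c,zero)),branch(7,7,7),h(zero,zero)).
Bind X := branch(h(7,branch(c,c,zero)),branch(7,7,7),h(zero,zero)); no other remaining equation mentions X. Substituting into the earlier binding gives P := branch(branch(h(7,branch(c,c,zero)),branch(7,7,7),h(zero,zero)),zero,branch(h(7,branch(c,c,zero)),branch(7,7,7),h(zero,zero))).
Delete trivial equation h(7,zero) =?= h(7,zero).
No equations remain and no clash or occurs-check failure arose, so a unifier exists.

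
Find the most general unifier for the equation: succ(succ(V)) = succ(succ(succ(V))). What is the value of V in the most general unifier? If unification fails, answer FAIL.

Decompose succ/1: succ(V) = succ(succ(V)).
Decompose succ/1: V = succ(V).
Occurs check fails: V occurs in succ(V); the equation V = succ(V) has no finite solution.

FAIL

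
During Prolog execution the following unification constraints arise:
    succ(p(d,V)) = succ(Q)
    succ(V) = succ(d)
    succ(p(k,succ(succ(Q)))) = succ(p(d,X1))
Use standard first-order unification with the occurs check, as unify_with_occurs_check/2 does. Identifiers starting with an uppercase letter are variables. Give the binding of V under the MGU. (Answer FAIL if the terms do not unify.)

FAIL

Decompose succ/1: p(d,V) = Q.
Bind Q := p(d,V); substituting into the one remaining equation that mentions Q gives: succ(p(k,succ(succ(p(d,V))))) = succ(p(d,X1)).
Decompose succ/1: V = d.
Bind V := d; substituting into the remaining equation gives: succ(p(k,succ(succ(p(d,d))))) = succ(p(d,X1)). Substituting into the earlier binding gives Q := p(d,d).
Decompose succ/1: p(k,succ(succ(p(d,d)))) = p(d,X1).
Decompose p/2: k = d,  succ(succ(p(d,d))) = X1.
Clash: constants k and d differ; no unifier exists.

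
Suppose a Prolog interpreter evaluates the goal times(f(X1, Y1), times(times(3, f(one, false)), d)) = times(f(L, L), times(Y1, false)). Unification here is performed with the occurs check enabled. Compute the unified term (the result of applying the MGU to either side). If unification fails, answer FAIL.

Decompose times/2: f(X1, Y1) = f(L, L),  times(times(3, f(one, false)), d) = times(Y1, false).
Decompose f/2: X1 = L,  Y1 = L.
Bind X1 := L; no other remaining equation mentions X1.
Bind Y1 := L; substituting into the remaining equation gives: times(times(3, f(one, false)), d) = times(L, false).
Decompose times/2: times(3, f(one, false)) = L,  d = false.
Bind L := times(3, f(one, false)); no other remaining equation mentions L. Substituting into the earlier bindings gives X1 := times(3, f(one, false)), Y1 := times(3, f(one, false)).
Clash: constants d and false differ; no unifier exists.

FAIL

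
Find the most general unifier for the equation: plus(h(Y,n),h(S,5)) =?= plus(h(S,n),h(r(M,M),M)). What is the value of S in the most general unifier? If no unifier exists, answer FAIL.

r(5,5)

Decompose plus/2: h(Y,n) =?= h(S,n),  h(S,5) =?= h(r(M,M),M).
Decompose h/2: Y =?= S,  n =?= n.
Bind Y := S; no other remaining equation mentions Y.
Delete trivial equation n =?= n.
Decompose h/2: S =?= r(M,M),  5 =?= M.
Bind S := r(M,M); no other remaining equation mentions S. Substituting into the earlier binding gives Y := r(M,M).
Bind M := 5. Substituting into the earlier bindings gives Y := r(5,5), S := r(5,5).
MGU = { Y -> r(5,5), S -> r(5,5), M -> 5 }, so S -> r(5,5).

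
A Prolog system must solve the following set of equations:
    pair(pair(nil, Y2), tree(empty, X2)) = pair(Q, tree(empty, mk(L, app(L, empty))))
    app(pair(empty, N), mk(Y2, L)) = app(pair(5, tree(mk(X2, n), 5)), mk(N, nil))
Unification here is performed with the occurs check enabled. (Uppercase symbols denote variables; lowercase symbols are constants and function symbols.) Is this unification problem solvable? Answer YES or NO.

Decompose pair/2: pair(nil, Y2) = Q,  tree(empty, X2) = tree(empty, mk(L, app(L, empty))).
Bind Q := pair(nil, Y2); no other remaining equation mentions Q.
Decompose tree/2: empty = empty,  X2 = mk(L, app(L, empty)).
Delete trivial equation empty = empty.
Bind X2 := mk(L, app(L, empty)); substituting into the remaining equation gives: app(pair(empty, N), mk(Y2, L)) = app(pair(5, tree(mk(mk(L, app(L, empty)), n), 5)), mk(N, nil)).
Decompose app/2: pair(empty, N) = pair(5, tree(mk(mk(L, app(L, empty)), n), 5)),  mk(Y2, L) = mk(N, nil).
Decompose pair/2: empty = 5,  N = tree(mk(mk(L, app(L, empty)), n), 5).
Clash: constants empty and 5 differ; no unifier exists.

NO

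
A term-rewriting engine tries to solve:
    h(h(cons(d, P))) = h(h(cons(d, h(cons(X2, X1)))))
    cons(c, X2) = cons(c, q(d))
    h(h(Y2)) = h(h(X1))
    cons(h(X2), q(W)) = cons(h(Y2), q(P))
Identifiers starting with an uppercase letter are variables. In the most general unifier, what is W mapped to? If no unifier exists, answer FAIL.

h(cons(q(d), q(d)))

Decompose h/1: h(cons(d, P)) = h(cons(d, h(cons(X2, X1)))).
Decompose h/1: cons(d, P) = cons(d, h(cons(X2, X1))).
Decompose cons/2: d = d,  P = h(cons(X2, X1)).
Delete trivial equation d = d.
Bind P := h(cons(X2, X1)); substituting into the one remaining equation that mentions P gives: cons(h(X2), q(W)) = cons(h(Y2), q(h(cons(X2, X1)))).
Decompose cons/2: c = c,  X2 = q(d).
Delete trivial equation c = c.
Bind X2 := q(d); substituting into the one remaining equation that mentions X2 gives: cons(h(q(d)), q(W)) = cons(h(Y2), q(h(cons(q(d), X1)))). Substituting into the earlier binding gives P := h(cons(q(d), X1)).
Decompose h/1: h(Y2) = h(X1).
Decompose h/1: Y2 = X1.
Bind Y2 := X1; substituting into the remaining equation gives: cons(h(q(d)), q(W)) = cons(h(X1), q(h(cons(q(d), X1)))).
Decompose cons/2: h(q(d)) = h(X1),  q(W) = q(h(cons(q(d), X1))).
Decompose h/1: q(d) = X1.
Bind X1 := q(d); substituting into the remaining equation gives: q(W) = q(h(cons(q(d), q(d)))). Substituting into the earlier bindings gives P := h(cons(q(d), q(d))), Y2 := q(d).
Decompose q/1: W = h(cons(q(d), q(d))).
Bind W := h(cons(q(d), q(d))).
MGU = { P ↦ h(cons(q(d), q(d))), X2 ↦ q(d), Y2 ↦ q(d), X1 ↦ q(d), W ↦ h(cons(q(d), q(d))) }, so W ↦ h(cons(q(d), q(d))).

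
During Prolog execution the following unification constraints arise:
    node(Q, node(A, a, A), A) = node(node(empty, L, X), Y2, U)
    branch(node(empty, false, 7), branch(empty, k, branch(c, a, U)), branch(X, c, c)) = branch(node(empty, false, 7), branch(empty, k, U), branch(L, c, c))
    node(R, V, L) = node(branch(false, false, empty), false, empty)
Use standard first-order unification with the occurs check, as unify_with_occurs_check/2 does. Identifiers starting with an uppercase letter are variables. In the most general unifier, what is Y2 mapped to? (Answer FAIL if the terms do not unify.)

Decompose node/3: Q = node(empty, L, X),  node(A, a, A) = Y2,  A = U.
Bind Q := node(empty, L, X); no other remaining equation mentions Q.
Bind Y2 := node(A, a, A); no other remaining equation mentions Y2.
Bind A := U; no other remaining equation mentions A. Substituting into the earlier binding gives Y2 := node(U, a, U).
Decompose branch/3: node(empty, false, 7) = node(empty, false, 7),  branch(empty, k, branch(c, a, U)) = branch(empty, k, U),  branch(X, c, c) = branch(L, c, c).
Delete trivial equation node(empty, false, 7) = node(empty, false, 7).
Decompose branch/3: empty = empty,  k = k,  branch(c, a, U) = U.
Delete trivial equation empty = empty.
Delete trivial equation k = k.
Occurs check fails: U occurs in branch(c, a, U); the equation U = branch(c, a, U) has no finite solution.

FAIL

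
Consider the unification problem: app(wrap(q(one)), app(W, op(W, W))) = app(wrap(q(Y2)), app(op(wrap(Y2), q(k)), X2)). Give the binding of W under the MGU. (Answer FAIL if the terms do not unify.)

op(wrap(one), q(k))

Decompose app/2: wrap(q(one)) = wrap(q(Y2)),  app(W, op(W, W)) = app(op(wrap(Y2), q(k)), X2).
Decompose wrap/1: q(one) = q(Y2).
Decompose q/1: one = Y2.
Bind Y2 := one; substituting into the remaining equation gives: app(W, op(W, W)) = app(op(wrap(one), q(k)), X2).
Decompose app/2: W = op(wrap(one), q(k)),  op(W, W) = X2.
Bind W := op(wrap(one), q(k)); substituting into the remaining equation gives: op(op(wrap(one), q(k)), op(wrap(one), q(k))) = X2.
Bind X2 := op(op(wrap(one), q(k)), op(wrap(one), q(k))).
MGU = { Y2 -> one, W -> op(wrap(one), q(k)), X2 -> op(op(wrap(one), q(k)), op(wrap(one), q(k))) }, so W -> op(wrap(one), q(k)).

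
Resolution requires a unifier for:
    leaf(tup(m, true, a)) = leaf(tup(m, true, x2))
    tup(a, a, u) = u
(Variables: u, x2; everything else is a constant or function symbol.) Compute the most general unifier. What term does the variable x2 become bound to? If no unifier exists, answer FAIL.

FAIL

Decompose leaf/1: tup(m, true, a) = tup(m, true, x2).
Decompose tup/3: m = m,  true = true,  a = x2.
Delete trivial equation m = m.
Delete trivial equation true = true.
Bind x2 := a; no other remaining equation mentions x2.
Occurs check fails: u occurs in tup(a, a, u); the equation u = tup(a, a, u) has no finite solution.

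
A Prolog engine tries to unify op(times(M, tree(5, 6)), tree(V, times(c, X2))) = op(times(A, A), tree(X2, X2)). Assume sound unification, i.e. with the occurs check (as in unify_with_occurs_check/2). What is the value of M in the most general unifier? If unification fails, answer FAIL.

Decompose op/2: times(M, tree(5, 6)) = times(A, A),  tree(V, times(c, X2)) = tree(X2, X2).
Decompose times/2: M = A,  tree(5, 6) = A.
Bind M := A; no other remaining equation mentions M.
Bind A := tree(5, 6); no other remaining equation mentions A. Substituting into the earlier binding gives M := tree(5, 6).
Decompose tree/2: V = X2,  times(c, X2) = X2.
Bind V := X2; no other remaining equation mentions V.
Occurs check fails: X2 occurs in times(c, X2); the equation X2 = times(c, X2) has no finite solution.

FAIL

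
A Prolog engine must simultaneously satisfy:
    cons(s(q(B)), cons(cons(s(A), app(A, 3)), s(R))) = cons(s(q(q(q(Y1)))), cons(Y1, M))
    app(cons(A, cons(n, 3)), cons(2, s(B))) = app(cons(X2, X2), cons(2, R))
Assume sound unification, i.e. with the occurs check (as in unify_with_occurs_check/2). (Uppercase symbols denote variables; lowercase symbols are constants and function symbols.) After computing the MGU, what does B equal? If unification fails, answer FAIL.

q(q(cons(s(cons(n, 3)), app(cons(n, 3), 3))))

Decompose cons/2: s(q(B)) = s(q(q(q(Y1)))),  cons(cons(s(A), app(A, 3)), s(R)) = cons(Y1, M).
Decompose s/1: q(B) = q(q(q(Y1))).
Decompose q/1: B = q(q(Y1)).
Bind B := q(q(Y1)); substituting into the one remaining equation that mentions B gives: app(cons(A, cons(n, 3)), cons(2, s(q(q(Y1))))) = app(cons(X2, X2), cons(2, R)).
Decompose cons/2: cons(s(A), app(A, 3)) = Y1,  s(R) = M.
Bind Y1 := cons(s(A), app(A, 3)); substituting into the one remaining equation that mentions Y1 gives: app(cons(A, cons(n, 3)), cons(2, s(q(q(cons(s(A), app(A, 3))))))) = app(cons(X2, X2), cons(2, R)). Substituting into the earlier binding gives B := q(q(cons(s(A), app(A, 3)))).
Bind M := s(R); no other remaining equation mentions M.
Decompose app/2: cons(A, cons(n, 3)) = cons(X2, X2),  cons(2, s(q(q(cons(s(A), app(A, 3)))))) = cons(2, R).
Decompose cons/2: A = X2,  cons(n, 3) = X2.
Bind A := X2; substituting into the one remaining equation that mentions A gives: cons(2, s(q(q(cons(s(X2), app(X2, 3)))))) = cons(2, R). Substituting into the earlier bindings gives B := q(q(cons(s(X2), app(X2, 3)))), Y1 := cons(s(X2), app(X2, 3)).
Bind X2 := cons(n, 3); substituting into the remaining equation gives: cons(2, s(q(q(cons(s(cons(n, 3)), app(cons(n, 3), 3)))))) = cons(2, R). Substituting into the earlier bindings gives B := q(q(cons(s(cons(n, 3)), app(cons(n, 3), 3)))), Y1 := cons(s(cons(n, 3)), app(cons(n, 3), 3)), A := cons(n, 3).
Decompose cons/2: 2 = 2,  s(q(q(cons(s(cons(n, 3)), app(cons(n, 3), 3))))) = R.
Delete trivial equation 2 = 2.
Bind R := s(q(q(cons(s(cons(n, 3)), app(cons(n, 3), 3))))). Substituting into the earlier binding gives M := s(s(q(q(cons(s(cons(n, 3)), app(cons(n, 3), 3)))))).
MGU = { B ↦ q(q(cons(s(cons(n, 3)), app(cons(n, 3), 3)))), Y1 ↦ cons(s(cons(n, 3)), app(cons(n, 3), 3)), M ↦ s(s(q(q(cons(s(cons(n, 3)), app(cons(n, 3), 3)))))), A ↦ cons(n, 3), X2 ↦ cons(n, 3), R ↦ s(q(q(cons(s(cons(n, 3)), app(cons(n, 3), 3))))) }, so B ↦ q(q(cons(s(cons(n, 3)), app(cons(n, 3), 3)))).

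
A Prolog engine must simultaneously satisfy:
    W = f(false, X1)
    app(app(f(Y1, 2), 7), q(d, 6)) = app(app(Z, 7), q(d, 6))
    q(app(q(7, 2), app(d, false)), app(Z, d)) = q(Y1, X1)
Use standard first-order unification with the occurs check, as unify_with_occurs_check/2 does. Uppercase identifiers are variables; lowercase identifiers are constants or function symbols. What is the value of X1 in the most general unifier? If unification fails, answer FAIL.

app(f(app(q(7, 2), app(d, false)), 2), d)

Bind W := f(false, X1); no other remaining equation mentions W.
Decompose app/2: app(f(Y1, 2), 7) = app(Z, 7),  q(d, 6) = q(d, 6).
Decompose app/2: f(Y1, 2) = Z,  7 = 7.
Bind Z := f(Y1, 2); substituting into the one remaining equation that mentions Z gives: q(app(q(7, 2), app(d, false)), app(f(Y1, 2), d)) = q(Y1, X1).
Delete trivial equation 7 = 7.
Delete trivial equation q(d, 6) = q(d, 6).
Decompose q/2: app(q(7, 2), app(d, false)) = Y1,  app(f(Y1, 2), d) = X1.
Bind Y1 := app(q(7, 2), app(d, false)); substituting into the remaining equation gives: app(f(app(q(7, 2), app(d, false)), 2), d) = X1. Substituting into the earlier binding gives Z := f(app(q(7, 2), app(d, false)), 2).
Bind X1 := app(f(app(q(7, 2), app(d, false)), 2), d). Substituting into the earlier binding gives W := f(false, app(f(app(q(7, 2), app(d, false)), 2), d)).
MGU = { W = f(false, app(f(app(q(7, 2), app(d, false)), 2), d)), Z = f(app(q(7, 2), app(d, false)), 2), Y1 = app(q(7, 2), app(d, false)), X1 = app(f(app(q(7, 2), app(d, false)), 2), d) }, so X1 = app(f(app(q(7, 2), app(d, false)), 2), d).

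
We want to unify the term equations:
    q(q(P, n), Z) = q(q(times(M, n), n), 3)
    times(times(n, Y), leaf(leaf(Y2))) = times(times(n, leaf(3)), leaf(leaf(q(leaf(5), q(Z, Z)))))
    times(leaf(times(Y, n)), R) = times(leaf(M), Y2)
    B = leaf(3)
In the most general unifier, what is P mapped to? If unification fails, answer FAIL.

Decompose q/2: q(P, n) = q(times(M, n), n),  Z = 3.
Decompose q/2: P = times(M, n),  n = n.
Bind P := times(M, n); no other remaining equation mentions P.
Delete trivial equation n = n.
Bind Z := 3; substituting into the one remaining equation that mentions Z gives: times(times(n, Y), leaf(leaf(Y2))) = times(times(n, leaf(3)), leaf(leaf(q(leaf(5), q(3, 3))))).
Decompose times/2: times(n, Y) = times(n, leaf(3)),  leaf(leaf(Y2)) = leaf(leaf(q(leaf(5), q(3, 3)))).
Decompose times/2: n = n,  Y = leaf(3).
Delete trivial equation n = n.
Bind Y := leaf(3); substituting into the one remaining equation that mentions Y gives: times(leaf(times(leaf(3), n)), R) = times(leaf(M), Y2).
Decompose leaf/1: leaf(Y2) = leaf(q(leaf(5), q(3, 3))).
Decompose leaf/1: Y2 = q(leaf(5), q(3, 3)).
Bind Y2 := q(leaf(5), q(3, 3)); substituting into the one remaining equation that mentions Y2 gives: times(leaf(times(leaf(3), n)), R) = times(leaf(M), q(leaf(5), q(3, 3))).
Decompose times/2: leaf(times(leaf(3), n)) = leaf(M),  R = q(leaf(5), q(3, 3)).
Decompose leaf/1: times(leaf(3), n) = M.
Bind M := times(leaf(3), n); no other remaining equation mentions M. Substituting into the earlier binding gives P := times(times(leaf(3), n), n).
Bind R := q(leaf(5), q(3, 3)); no other remaining equation mentions R.
Bind B := leaf(3).
MGU = { P -> times(times(leaf(3), n), n), Z -> 3, Y -> leaf(3), Y2 -> q(leaf(5), q(3, 3)), M -> times(leaf(3), n), R -> q(leaf(5), q(3, 3)), B -> leaf(3) }, so P -> times(times(leaf(3), n), n).

times(times(leaf(3), n), n)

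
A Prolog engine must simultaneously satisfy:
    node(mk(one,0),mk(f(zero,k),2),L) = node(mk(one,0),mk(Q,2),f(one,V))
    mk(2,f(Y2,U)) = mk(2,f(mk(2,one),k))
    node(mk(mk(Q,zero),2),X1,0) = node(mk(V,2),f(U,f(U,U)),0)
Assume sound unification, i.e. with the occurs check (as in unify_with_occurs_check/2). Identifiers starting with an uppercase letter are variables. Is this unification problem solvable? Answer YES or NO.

YES

Decompose node/3: mk(one,0) = mk(one,0),  mk(f(zero,k),2) = mk(Q,2),  L = f(one,V).
Delete trivial equation mk(one,0) = mk(one,0).
Decompose mk/2: f(zero,k) = Q,  2 = 2.
Bind Q := f(zero,k); substituting into the one remaining equation that mentions Q gives: node(mk(mk(f(zero,k),zero),2),X1,0) = node(mk(V,2),f(U,f(U,U)),0).
Delete trivial equation 2 = 2.
Bind L := f(one,V); no other remaining equation mentions L.
Decompose mk/2: 2 = 2,  f(Y2,U) = f(mk(2,one),k).
Delete trivial equation 2 = 2.
Decompose f/2: Y2 = mk(2,one),  U = k.
Bind Y2 := mk(2,one); no other remaining equation mentions Y2.
Bind U := k; substituting into the remaining equation gives: node(mk(mk(f(zero,k),zero),2),X1,0) = node(mk(V,2),f(k,f(k,k)),0).
Decompose node/3: mk(mk(f(zero,k),zero),2) = mk(V,2),  X1 = f(k,f(k,k)),  0 = 0.
Decompose mk/2: mk(f(zero,k),zero) = V,  2 = 2.
Bind V := mk(f(zero,k),zero); no other remaining equation mentions V. Substituting into the earlier binding gives L := f(one,mk(f(zero,k),zero)).
Delete trivial equation 2 = 2.
Bind X1 := f(k,f(k,k)); no other remaining equation mentions X1.
Delete trivial equation 0 = 0.
No equations remain and no clash or occurs-check failure arose, so a unifier exists.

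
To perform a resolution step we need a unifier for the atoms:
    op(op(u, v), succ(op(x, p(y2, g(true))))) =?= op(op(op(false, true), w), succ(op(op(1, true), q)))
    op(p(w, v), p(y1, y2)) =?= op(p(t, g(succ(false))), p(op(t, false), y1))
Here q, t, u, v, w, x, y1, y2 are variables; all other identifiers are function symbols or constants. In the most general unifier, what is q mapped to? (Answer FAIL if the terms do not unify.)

Decompose op/2: op(u, v) =?= op(op(false, true), w),  succ(op(x, p(y2, g(true)))) =?= succ(op(op(1, true), q)).
Decompose op/2: u =?= op(false, true),  v =?= w.
Bind u := op(false, true); no other remaining equation mentions u.
Bind v := w; substituting into the one remaining equation that mentions v gives: op(p(w, w), p(y1, y2)) =?= op(p(t, g(succ(false))), p(op(t, false), y1)).
Decompose succ/1: op(x, p(y2, g(true))) =?= op(op(1, true), q).
Decompose op/2: x =?= op(1, true),  p(y2, g(true)) =?= q.
Bind x := op(1, true); no other remaining equation mentions x.
Bind q := p(y2, g(true)); no other remaining equation mentions q.
Decompose op/2: p(w, w) =?= p(t, g(succ(false))),  p(y1, y2) =?= p(op(t, false), y1).
Decompose p/2: w =?= t,  w =?= g(succ(false)).
Bind w := t; substituting into the one remaining equation that mentions w gives: t =?= g(succ(false)). Substituting into the earlier binding gives v := t.
Bind t := g(succ(false)); substituting into the remaining equation gives: p(y1, y2) =?= p(op(g(succ(false)), false), y1). Substituting into the earlier bindings gives v := g(succ(false)), w := g(succ(false)).
Decompose p/2: y1 =?= op(g(succ(false)), false),  y2 =?= y1.
Bind y1 := op(g(succ(false)), false); substituting into the remaining equation gives: y2 =?= op(g(succ(false)), false).
Bind y2 := op(g(succ(false)), false). Substituting into the earlier binding gives q := p(op(g(succ(false)), false), g(true)).
MGU = { u ↦ op(false, true), v ↦ g(succ(false)), x ↦ op(1, true), q ↦ p(op(g(succ(false)), false), g(true)), w ↦ g(succ(false)), t ↦ g(succ(false)), y1 ↦ op(g(succ(false)), false), y2 ↦ op(g(succ(false)), false) }, so q ↦ p(op(g(succ(false)), false), g(true)).

p(op(g(succ(false)), false), g(true))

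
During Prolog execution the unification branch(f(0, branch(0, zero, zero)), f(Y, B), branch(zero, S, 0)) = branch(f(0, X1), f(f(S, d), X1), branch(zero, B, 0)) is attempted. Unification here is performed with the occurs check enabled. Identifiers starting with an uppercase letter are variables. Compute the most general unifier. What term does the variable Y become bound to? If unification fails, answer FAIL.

Decompose branch/3: f(0, branch(0, zero, zero)) = f(0, X1),  f(Y, B) = f(f(S, d), X1),  branch(zero, S, 0) = branch(zero, B, 0).
Decompose f/2: 0 = 0,  branch(0, zero, zero) = X1.
Delete trivial equation 0 = 0.
Bind X1 := branch(0, zero, zero); substituting into the one remaining equation that mentions X1 gives: f(Y, B) = f(f(S, d), branch(0, zero, zero)).
Decompose f/2: Y = f(S, d),  B = branch(0, zero, zero).
Bind Y := f(S, d); no other remaining equation mentions Y.
Bind B := branch(0, zero, zero); substituting into the remaining equation gives: branch(zero, S, 0) = branch(zero, branch(0, zero, zero), 0).
Decompose branch/3: zero = zero,  S = branch(0, zero, zero),  0 = 0.
Delete trivial equation zero = zero.
Bind S := branch(0, zero, zero); no other remaining equation mentions S. Substituting into the earlier binding gives Y := f(branch(0, zero, zero), d).
Delete trivial equation 0 = 0.
MGU = { X1 ↦ branch(0, zero, zero), Y ↦ f(branch(0, zero, zero), d), B ↦ branch(0, zero, zero), S ↦ branch(0, zero, zero) }, so Y ↦ f(branch(0, zero, zero), d).

f(branch(0, zero, zero), d)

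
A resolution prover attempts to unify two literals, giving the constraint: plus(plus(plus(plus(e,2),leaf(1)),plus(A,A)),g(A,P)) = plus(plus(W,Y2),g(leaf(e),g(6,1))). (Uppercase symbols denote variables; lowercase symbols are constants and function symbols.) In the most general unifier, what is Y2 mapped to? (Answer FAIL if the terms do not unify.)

Decompose plus/2: plus(plus(plus(e,2),leaf(1)),plus(A,A)) = plus(W,Y2),  g(A,P) = g(leaf(e),g(6,1)).
Decompose plus/2: plus(plus(e,2),leaf(1)) = W,  plus(A,A) = Y2.
Bind W := plus(plus(e,2),leaf(1)); no other remaining equation mentions W.
Bind Y2 := plus(A,A); no other remaining equation mentions Y2.
Decompose g/2: A = leaf(e),  P = g(6,1).
Bind A := leaf(e); no other remaining equation mentions A. Substituting into the earlier binding gives Y2 := plus(leaf(e),leaf(e)).
Bind P := g(6,1).
MGU = { W -> plus(plus(e,2),leaf(1)), Y2 -> plus(leaf(e),leaf(e)), A -> leaf(e), P -> g(6,1) }, so Y2 -> plus(leaf(e),leaf(e)).

plus(leaf(e),leaf(e))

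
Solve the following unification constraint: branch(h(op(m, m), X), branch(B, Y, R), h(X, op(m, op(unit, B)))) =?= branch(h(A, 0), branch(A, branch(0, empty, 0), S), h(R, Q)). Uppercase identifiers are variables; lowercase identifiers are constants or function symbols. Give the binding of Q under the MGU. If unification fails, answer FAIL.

Decompose branch/3: h(op(m, m), X) =?= h(A, 0),  branch(B, Y, R) =?= branch(A, branch(0, empty, 0), S),  h(X, op(m, op(unit, B))) =?= h(R, Q).
Decompose h/2: op(m, m) =?= A,  X =?= 0.
Bind A := op(m, m); substituting into the one remaining equation that mentions A gives: branch(B, Y, R) =?= branch(op(m, m), branch(0, empty, 0), S).
Bind X := 0; substituting into the one remaining equation that mentions X gives: h(0, op(m, op(unit, B))) =?= h(R, Q).
Decompose branch/3: B =?= op(m, m),  Y =?= branch(0, empty, 0),  R =?= S.
Bind B := op(m, m); substituting into the one remaining equation that mentions B gives: h(0, op(m, op(unit, op(m, m)))) =?= h(R, Q).
Bind Y := branch(0, empty, 0); no other remaining equation mentions Y.
Bind R := S; substituting into the remaining equation gives: h(0, op(m, op(unit, op(m, m)))) =?= h(S, Q).
Decompose h/2: 0 =?= S,  op(m, op(unit, op(m, m))) =?= Q.
Bind S := 0; no other remaining equation mentions S. Substituting into the earlier binding gives R := 0.
Bind Q := op(m, op(unit, op(m, m))).
MGU = { A := op(m, m), X := 0, B := op(m, m), Y := branch(0, empty, 0), R := 0, S := 0, Q := op(m, op(unit, op(m, m))) }, so Q := op(m, op(unit, op(m, m))).

op(m, op(unit, op(m, m)))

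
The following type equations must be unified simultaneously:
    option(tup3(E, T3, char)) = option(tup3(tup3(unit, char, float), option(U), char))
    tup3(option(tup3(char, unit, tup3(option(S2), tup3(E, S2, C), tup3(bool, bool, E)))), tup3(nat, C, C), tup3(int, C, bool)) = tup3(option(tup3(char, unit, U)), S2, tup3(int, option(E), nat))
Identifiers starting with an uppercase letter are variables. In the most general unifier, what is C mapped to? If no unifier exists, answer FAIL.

FAIL

Decompose option/1: tup3(E, T3, char) = tup3(tup3(unit, char, float), option(U), char).
Decompose tup3/3: E = tup3(unit, char, float),  T3 = option(U),  char = char.
Bind E := tup3(unit, char, float); substituting into the one remaining equation that mentions E gives: tup3(option(tup3(char, unit, tup3(option(S2), tup3(tup3(unit, char, float), S2, C), tup3(bool, bool, tup3(unit, char, float))))), tup3(nat, C, C), tup3(int, C, bool)) = tup3(option(tup3(char, unit, U)), S2, tup3(int, option(tup3(unit, char, float)), nat)).
Bind T3 := option(U); no other remaining equation mentions T3.
Delete trivial equation char = char.
Decompose tup3/3: option(tup3(char, unit, tup3(option(S2), tup3(tup3(unit, char, float), S2, C), tup3(bool, bool, tup3(unit, char, float))))) = option(tup3(char, unit, U)),  tup3(nat, C, C) = S2,  tup3(int, C, bool) = tup3(int, option(tup3(unit, char, float)), nat).
Decompose option/1: tup3(char, unit, tup3(option(S2), tup3(tup3(unit, char, float), S2, C), tup3(bool, bool, tup3(unit, char, float)))) = tup3(char, unit, U).
Decompose tup3/3: char = char,  unit = unit,  tup3(option(S2), tup3(tup3(unit, char, float), S2, C), tup3(bool, bool, tup3(unit, char, float))) = U.
Delete trivial equation char = char.
Delete trivial equation unit = unit.
Bind U := tup3(option(S2), tup3(tup3(unit, char, float), S2, C), tup3(bool, bool, tup3(unit, char, float))); no other remaining equation mentions U. Substituting into the earlier binding gives T3 := option(tup3(option(S2), tup3(tup3(unit, char, float), S2, C), tup3(bool, bool, tup3(unit, char, float)))).
Bind S2 := tup3(nat, C, C); no other remaining equation mentions S2. Substituting into the earlier bindings gives T3 := option(tup3(option(tup3(nat, C, C)), tup3(tup3(unit, char, float), tup3(nat, C, C), C), tup3(bool, bool, tup3(unit, char, float)))), U := tup3(option(tup3(nat, C, C)), tup3(tup3(unit, char, float), tup3(nat, C, C), C), tup3(bool, bool, tup3(unit, char, float))).
Decompose tup3/3: int = int,  C = option(tup3(unit, char, float)),  bool = nat.
Delete trivial equation int = int.
Bind C := option(tup3(unit, char, float)); no other remaining equation mentions C. Substituting into the earlier bindings gives T3 := option(tup3(option(tup3(nat, option(tup3(unit, char, float)), option(tup3(unit, char, float)))), tup3(tup3(unit, char, float), tup3(nat, option(tup3(unit, char, float)), option(tup3(unit, char, float))), option(tup3(unit, char, float))), tup3(bool, bool, tup3(unit, char, float)))), U := tup3(option(tup3(nat, option(tup3(unit, char, float)), option(tup3(unit, char, float)))), tup3(tup3(unit, char, float), tup3(nat, option(tup3(unit, char, float)), option(tup3(unit, char, float))), option(tup3(unit, char, float))), tup3(bool, bool, tup3(unit, char, float))), S2 := tup3(nat, option(tup3(unit, char, float)), option(tup3(unit, char, float))).
Clash: constants bool and nat differ; no unifier exists.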